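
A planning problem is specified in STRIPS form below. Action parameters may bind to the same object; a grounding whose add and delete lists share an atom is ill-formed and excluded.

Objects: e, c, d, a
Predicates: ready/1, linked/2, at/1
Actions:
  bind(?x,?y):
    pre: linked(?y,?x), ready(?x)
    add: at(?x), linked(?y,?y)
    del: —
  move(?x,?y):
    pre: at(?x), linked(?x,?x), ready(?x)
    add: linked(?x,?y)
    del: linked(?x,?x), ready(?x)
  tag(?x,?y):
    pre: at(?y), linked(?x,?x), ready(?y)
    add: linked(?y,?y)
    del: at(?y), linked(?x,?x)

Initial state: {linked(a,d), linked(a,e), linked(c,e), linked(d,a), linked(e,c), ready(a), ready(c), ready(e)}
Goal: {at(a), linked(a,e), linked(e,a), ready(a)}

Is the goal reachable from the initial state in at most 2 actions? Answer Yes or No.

1. bind(e,c)  →  {at(e), linked(a,d), linked(a,e), linked(c,c), linked(c,e), linked(d,a), linked(e,c), ready(a), ready(c), ready(e)}
2. bind(c,e)  →  {at(c), at(e), linked(a,d), linked(a,e), linked(c,c), linked(c,e), linked(d,a), linked(e,c), linked(e,e), ready(a), ready(c), ready(e)}
3. bind(a,d)  →  {at(a), at(c), at(e), linked(a,d), linked(a,e), linked(c,c), linked(c,e), linked(d,a), linked(d,d), linked(e,c), linked(e,e), ready(a), ready(c), ready(e)}
4. move(e,a)  →  {at(a), at(c), at(e), linked(a,d), linked(a,e), linked(c,c), linked(c,e), linked(d,a), linked(d,d), linked(e,a), linked(e,c), ready(a), ready(c)}
optimal plan length = 4; 4 > 2

No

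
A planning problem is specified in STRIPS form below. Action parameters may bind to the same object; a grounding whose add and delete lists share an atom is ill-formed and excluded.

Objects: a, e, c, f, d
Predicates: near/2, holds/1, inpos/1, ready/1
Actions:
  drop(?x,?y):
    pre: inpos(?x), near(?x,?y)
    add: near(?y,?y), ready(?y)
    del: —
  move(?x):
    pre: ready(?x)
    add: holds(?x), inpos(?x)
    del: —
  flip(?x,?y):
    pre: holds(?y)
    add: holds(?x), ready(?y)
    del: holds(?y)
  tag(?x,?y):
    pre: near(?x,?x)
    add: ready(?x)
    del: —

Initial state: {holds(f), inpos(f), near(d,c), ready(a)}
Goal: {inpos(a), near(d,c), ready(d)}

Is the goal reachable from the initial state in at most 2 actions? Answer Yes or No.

No

1. move(a)  →  {holds(a), holds(f), inpos(a), inpos(f), near(d,c), ready(a)}
2. flip(d,a)  →  {holds(d), holds(f), inpos(a), inpos(f), near(d,c), ready(a)}
3. flip(a,d)  →  {holds(a), holds(f), inpos(a), inpos(f), near(d,c), ready(a), ready(d)}
optimal plan length = 3; 3 > 2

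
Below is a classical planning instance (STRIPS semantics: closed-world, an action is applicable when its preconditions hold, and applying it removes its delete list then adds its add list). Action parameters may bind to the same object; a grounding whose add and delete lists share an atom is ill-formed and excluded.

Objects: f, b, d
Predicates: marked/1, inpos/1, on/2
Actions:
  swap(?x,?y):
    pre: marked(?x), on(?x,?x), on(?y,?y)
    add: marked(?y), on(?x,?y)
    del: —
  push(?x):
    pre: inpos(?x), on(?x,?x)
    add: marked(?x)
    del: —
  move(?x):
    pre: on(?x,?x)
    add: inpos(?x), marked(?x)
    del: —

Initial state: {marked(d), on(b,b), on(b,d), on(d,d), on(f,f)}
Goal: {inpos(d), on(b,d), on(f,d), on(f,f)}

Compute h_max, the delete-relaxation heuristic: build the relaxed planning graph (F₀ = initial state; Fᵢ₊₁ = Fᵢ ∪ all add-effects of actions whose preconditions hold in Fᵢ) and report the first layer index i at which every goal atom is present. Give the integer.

2

F0 = init (5 atoms)
F1 = F0 ∪ {inpos(b), inpos(d), inpos(f), marked(b), marked(f), on(d,b), on(d,f)}  (12 atoms)
F2 = F1 ∪ {on(b,f), on(f,b), on(f,d)}  (15 atoms)
goal ⊆ F2  ⇒  h_max = 2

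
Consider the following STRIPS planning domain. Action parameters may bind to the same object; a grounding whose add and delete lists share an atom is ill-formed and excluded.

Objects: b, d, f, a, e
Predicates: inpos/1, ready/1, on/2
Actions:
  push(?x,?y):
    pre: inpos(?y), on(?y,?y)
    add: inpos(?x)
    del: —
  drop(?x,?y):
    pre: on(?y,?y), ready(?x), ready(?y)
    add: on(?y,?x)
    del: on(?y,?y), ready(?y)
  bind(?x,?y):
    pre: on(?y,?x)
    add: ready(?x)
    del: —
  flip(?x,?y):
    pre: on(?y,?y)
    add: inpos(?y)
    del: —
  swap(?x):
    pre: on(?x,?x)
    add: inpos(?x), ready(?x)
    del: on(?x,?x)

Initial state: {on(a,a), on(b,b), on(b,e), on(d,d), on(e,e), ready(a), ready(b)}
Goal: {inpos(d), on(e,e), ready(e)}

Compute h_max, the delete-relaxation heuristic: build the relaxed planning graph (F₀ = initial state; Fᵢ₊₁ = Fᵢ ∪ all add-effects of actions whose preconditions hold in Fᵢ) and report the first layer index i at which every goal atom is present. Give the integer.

1

F0 = init (7 atoms)
F1 = F0 ∪ {inpos(a), inpos(b), inpos(d), inpos(e), on(a,b), on(b,a), ready(d), ready(e)}  (15 atoms)
goal ⊆ F1  ⇒  h_max = 1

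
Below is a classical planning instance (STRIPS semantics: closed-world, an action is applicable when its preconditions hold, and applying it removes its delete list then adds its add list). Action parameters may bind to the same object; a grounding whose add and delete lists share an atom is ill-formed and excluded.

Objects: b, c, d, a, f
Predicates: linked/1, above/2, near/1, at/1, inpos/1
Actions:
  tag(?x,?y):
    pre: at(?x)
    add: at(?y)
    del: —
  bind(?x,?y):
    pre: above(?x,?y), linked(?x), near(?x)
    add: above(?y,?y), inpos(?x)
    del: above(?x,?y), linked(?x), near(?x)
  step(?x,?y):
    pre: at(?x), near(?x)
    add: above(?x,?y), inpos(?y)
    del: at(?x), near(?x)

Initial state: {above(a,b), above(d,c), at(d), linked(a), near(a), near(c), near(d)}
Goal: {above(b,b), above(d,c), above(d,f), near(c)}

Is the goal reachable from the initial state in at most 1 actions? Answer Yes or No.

No

1. bind(a,b)  →  {above(b,b), above(d,c), at(d), inpos(a), near(c), near(d)}
2. step(d,f)  →  {above(b,b), above(d,c), above(d,f), inpos(a), inpos(f), near(c)}
optimal plan length = 2; 2 > 1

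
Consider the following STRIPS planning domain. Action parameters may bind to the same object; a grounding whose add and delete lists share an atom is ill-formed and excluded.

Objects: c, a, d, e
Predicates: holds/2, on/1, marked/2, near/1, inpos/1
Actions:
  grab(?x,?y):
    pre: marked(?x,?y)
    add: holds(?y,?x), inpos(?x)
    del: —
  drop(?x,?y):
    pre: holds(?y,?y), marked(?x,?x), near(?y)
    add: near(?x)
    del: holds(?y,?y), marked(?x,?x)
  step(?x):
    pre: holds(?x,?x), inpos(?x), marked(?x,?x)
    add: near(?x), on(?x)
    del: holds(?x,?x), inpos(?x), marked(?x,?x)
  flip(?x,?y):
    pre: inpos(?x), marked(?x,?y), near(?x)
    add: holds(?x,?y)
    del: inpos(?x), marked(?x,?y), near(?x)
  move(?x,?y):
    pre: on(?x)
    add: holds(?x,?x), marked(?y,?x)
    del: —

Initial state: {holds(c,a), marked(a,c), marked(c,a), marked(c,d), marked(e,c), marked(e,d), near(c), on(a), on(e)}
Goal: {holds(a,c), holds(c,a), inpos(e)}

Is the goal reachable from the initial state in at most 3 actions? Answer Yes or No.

1. grab(c,a)  →  {holds(a,c), holds(c,a), inpos(c), marked(a,c), marked(c,a), marked(c,d), marked(e,c), marked(e,d), near(c), on(a), on(e)}
2. grab(e,c)  →  {holds(a,c), holds(c,a), holds(c,e), inpos(c), inpos(e), marked(a,c), marked(c,a), marked(c,d), marked(e,c), marked(e,d), near(c), on(a), on(e)}
optimal plan length = 2; 2 ≤ 3

Yes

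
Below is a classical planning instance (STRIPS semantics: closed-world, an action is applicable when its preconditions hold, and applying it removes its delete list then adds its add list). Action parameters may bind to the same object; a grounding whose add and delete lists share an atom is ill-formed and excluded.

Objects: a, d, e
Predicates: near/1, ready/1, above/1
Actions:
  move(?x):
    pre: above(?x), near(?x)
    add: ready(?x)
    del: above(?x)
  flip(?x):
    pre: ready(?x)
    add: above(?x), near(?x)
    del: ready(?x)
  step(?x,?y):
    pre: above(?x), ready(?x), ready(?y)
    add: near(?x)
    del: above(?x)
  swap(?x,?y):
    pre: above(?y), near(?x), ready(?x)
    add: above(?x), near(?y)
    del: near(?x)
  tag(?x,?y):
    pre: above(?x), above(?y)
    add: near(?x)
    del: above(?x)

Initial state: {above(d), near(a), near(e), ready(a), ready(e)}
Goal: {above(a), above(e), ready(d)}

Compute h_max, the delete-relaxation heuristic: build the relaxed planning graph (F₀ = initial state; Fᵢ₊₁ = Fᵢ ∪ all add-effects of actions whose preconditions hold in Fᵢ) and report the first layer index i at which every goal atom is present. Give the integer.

F0 = init (5 atoms)
F1 = F0 ∪ {above(a), above(e), near(d)}  (8 atoms)
F2 = F1 ∪ {ready(d)}  (9 atoms)
goal ⊆ F2  ⇒  h_max = 2

2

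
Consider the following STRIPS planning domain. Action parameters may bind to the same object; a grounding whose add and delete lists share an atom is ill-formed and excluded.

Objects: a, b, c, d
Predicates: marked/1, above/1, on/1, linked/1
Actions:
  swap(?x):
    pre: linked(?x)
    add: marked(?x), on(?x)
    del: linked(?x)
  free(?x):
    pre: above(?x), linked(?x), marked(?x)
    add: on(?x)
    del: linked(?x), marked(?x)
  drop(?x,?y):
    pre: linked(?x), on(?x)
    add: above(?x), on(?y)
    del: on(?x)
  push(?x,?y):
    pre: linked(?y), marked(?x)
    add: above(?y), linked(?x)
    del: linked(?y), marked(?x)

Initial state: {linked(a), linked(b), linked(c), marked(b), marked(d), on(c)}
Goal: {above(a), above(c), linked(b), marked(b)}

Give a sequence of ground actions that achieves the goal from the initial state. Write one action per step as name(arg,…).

drop(c,a); drop(a,b)

1. drop(c,a)  →  {above(c), linked(a), linked(b), linked(c), marked(b), marked(d), on(a)}
2. drop(a,b)  →  {above(a), above(c), linked(a), linked(b), linked(c), marked(b), marked(d), on(b)}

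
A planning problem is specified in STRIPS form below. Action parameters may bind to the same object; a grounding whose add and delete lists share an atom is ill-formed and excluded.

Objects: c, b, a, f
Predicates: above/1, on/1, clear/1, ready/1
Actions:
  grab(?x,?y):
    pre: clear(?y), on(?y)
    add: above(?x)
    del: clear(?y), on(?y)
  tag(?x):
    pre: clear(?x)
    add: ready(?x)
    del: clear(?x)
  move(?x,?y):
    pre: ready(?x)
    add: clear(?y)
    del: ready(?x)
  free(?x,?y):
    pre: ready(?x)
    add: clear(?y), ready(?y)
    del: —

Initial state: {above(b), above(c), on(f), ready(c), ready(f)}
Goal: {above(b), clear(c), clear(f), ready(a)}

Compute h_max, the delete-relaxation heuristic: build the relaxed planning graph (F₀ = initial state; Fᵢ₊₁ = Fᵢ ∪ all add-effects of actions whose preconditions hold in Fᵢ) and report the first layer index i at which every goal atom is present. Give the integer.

F0 = init (5 atoms)
F1 = F0 ∪ {clear(a), clear(b), clear(c), clear(f), ready(a), ready(b)}  (11 atoms)
goal ⊆ F1  ⇒  h_max = 1

1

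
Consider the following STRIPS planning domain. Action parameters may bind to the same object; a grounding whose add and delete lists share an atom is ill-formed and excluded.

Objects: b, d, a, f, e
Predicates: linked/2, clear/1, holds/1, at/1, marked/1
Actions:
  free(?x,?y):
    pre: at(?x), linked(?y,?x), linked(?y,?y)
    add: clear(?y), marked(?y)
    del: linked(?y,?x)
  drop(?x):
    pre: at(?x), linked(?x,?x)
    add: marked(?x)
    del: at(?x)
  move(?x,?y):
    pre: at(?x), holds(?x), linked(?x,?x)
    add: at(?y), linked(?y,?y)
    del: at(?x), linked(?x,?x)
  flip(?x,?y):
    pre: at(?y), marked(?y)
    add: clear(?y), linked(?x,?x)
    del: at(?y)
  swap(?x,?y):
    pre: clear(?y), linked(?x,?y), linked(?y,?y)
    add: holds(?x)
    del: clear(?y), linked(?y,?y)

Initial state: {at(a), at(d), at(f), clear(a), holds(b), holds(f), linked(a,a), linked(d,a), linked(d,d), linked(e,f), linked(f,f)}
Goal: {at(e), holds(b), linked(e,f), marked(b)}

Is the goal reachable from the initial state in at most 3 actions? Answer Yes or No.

1. move(f,b)  →  {at(a), at(b), at(d), clear(a), holds(b), holds(f), linked(a,a), linked(b,b), linked(d,a), linked(d,d), linked(e,f)}
2. free(b,b)  →  {at(a), at(b), at(d), clear(a), clear(b), holds(b), holds(f), linked(a,a), linked(d,a), linked(d,d), linked(e,f), marked(b)}
3. swap(d,a)  →  {at(a), at(b), at(d), clear(b), holds(b), holds(d), holds(f), linked(d,a), linked(d,d), linked(e,f), marked(b)}
4. move(d,e)  →  {at(a), at(b), at(e), clear(b), holds(b), holds(d), holds(f), linked(d,a), linked(e,e), linked(e,f), marked(b)}
optimal plan length = 4; 4 > 3

No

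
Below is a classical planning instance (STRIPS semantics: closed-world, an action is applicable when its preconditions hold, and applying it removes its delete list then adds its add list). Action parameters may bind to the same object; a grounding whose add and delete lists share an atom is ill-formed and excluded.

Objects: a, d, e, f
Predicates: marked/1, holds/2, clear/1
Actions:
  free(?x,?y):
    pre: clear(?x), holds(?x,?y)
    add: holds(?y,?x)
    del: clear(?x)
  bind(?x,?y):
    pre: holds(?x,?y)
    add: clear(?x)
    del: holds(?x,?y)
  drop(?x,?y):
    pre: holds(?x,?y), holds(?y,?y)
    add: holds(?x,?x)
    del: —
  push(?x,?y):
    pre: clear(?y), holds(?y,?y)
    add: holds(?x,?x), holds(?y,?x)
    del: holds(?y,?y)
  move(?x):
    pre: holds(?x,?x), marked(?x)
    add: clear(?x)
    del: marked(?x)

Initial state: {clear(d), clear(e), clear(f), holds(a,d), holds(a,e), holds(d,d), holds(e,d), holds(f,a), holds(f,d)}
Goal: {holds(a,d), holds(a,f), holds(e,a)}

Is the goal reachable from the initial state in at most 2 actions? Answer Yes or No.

1. free(f,a)  →  {clear(d), clear(e), holds(a,d), holds(a,e), holds(a,f), holds(d,d), holds(e,d), holds(f,a), holds(f,d)}
2. drop(e,d)  →  {clear(d), clear(e), holds(a,d), holds(a,e), holds(a,f), holds(d,d), holds(e,d), holds(e,e), holds(f,a), holds(f,d)}
3. push(a,e)  →  {clear(d), clear(e), holds(a,a), holds(a,d), holds(a,e), holds(a,f), holds(d,d), holds(e,a), holds(e,d), holds(f,a), holds(f,d)}
optimal plan length = 3; 3 > 2

No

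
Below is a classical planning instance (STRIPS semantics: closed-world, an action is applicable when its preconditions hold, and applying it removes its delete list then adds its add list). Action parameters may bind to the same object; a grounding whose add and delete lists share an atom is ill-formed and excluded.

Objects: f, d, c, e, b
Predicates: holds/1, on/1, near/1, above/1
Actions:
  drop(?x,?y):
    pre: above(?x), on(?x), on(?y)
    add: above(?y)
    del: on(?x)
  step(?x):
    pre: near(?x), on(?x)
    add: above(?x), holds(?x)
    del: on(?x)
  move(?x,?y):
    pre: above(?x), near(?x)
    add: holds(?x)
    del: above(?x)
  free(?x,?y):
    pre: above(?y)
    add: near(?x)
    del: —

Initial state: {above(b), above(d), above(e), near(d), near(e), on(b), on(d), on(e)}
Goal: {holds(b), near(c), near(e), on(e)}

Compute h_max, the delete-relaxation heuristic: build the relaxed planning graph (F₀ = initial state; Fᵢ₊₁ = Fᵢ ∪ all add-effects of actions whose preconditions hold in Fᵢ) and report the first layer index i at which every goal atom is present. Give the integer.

F0 = init (8 atoms)
F1 = F0 ∪ {holds(d), holds(e), near(b), near(c), near(f)}  (13 atoms)
F2 = F1 ∪ {holds(b)}  (14 atoms)
goal ⊆ F2  ⇒  h_max = 2

2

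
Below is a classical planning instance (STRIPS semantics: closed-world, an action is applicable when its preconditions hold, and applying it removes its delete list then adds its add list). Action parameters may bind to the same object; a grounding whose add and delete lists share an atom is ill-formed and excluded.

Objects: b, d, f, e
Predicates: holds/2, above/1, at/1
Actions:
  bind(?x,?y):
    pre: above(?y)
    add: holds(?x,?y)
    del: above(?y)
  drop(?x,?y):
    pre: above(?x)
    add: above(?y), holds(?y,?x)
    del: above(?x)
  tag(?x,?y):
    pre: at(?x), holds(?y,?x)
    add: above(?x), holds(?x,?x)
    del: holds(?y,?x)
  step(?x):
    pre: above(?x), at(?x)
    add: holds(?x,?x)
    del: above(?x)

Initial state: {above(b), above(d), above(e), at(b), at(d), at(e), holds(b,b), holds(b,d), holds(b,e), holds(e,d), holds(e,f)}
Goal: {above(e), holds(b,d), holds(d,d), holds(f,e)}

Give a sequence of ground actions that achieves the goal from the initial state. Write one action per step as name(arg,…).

1. bind(d,d)  →  {above(b), above(e), at(b), at(d), at(e), holds(b,b), holds(b,d), holds(b,e), holds(d,d), holds(e,d), holds(e,f)}
2. bind(f,e)  →  {above(b), at(b), at(d), at(e), holds(b,b), holds(b,d), holds(b,e), holds(d,d), holds(e,d), holds(e,f), holds(f,e)}
3. drop(b,e)  →  {above(e), at(b), at(d), at(e), holds(b,b), holds(b,d), holds(b,e), holds(d,d), holds(e,b), holds(e,d), holds(e,f), holds(f,e)}

bind(d,d); bind(f,e); drop(b,e)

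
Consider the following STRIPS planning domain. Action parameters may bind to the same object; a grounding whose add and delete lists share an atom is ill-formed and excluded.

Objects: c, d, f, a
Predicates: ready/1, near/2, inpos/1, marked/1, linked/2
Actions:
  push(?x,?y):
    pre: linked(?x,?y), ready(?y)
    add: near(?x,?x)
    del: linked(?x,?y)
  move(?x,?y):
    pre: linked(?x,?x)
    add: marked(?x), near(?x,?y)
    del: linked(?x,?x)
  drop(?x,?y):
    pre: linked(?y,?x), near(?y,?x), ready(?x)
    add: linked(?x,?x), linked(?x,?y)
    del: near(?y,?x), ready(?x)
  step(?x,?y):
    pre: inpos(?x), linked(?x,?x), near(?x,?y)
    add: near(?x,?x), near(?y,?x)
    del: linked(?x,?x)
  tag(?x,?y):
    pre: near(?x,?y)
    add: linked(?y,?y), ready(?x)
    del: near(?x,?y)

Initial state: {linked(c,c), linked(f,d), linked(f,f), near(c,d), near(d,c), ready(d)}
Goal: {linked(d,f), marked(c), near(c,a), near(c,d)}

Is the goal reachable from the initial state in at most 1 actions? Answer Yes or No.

No

1. move(c,a)  →  {linked(f,d), linked(f,f), marked(c), near(c,a), near(c,d), near(d,c), ready(d)}
2. move(f,d)  →  {linked(f,d), marked(c), marked(f), near(c,a), near(c,d), near(d,c), near(f,d), ready(d)}
3. drop(d,f)  →  {linked(d,d), linked(d,f), linked(f,d), marked(c), marked(f), near(c,a), near(c,d), near(d,c)}
optimal plan length = 3; 3 > 1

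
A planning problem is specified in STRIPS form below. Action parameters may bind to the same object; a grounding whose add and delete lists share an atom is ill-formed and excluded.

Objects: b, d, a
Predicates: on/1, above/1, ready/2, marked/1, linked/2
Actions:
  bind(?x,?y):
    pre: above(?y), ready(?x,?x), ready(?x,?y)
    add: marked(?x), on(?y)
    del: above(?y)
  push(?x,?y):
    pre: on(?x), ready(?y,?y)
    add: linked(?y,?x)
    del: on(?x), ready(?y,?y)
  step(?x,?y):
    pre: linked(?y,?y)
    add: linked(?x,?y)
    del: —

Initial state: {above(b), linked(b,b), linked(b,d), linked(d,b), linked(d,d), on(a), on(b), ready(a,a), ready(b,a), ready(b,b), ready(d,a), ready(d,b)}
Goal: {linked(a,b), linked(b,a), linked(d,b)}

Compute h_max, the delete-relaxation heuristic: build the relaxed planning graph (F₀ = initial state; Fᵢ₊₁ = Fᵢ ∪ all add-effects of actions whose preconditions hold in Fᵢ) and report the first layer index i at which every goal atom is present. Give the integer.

1

F0 = init (12 atoms)
F1 = F0 ∪ {linked(a,a), linked(a,b), linked(a,d), linked(b,a), marked(b)}  (17 atoms)
goal ⊆ F1  ⇒  h_max = 1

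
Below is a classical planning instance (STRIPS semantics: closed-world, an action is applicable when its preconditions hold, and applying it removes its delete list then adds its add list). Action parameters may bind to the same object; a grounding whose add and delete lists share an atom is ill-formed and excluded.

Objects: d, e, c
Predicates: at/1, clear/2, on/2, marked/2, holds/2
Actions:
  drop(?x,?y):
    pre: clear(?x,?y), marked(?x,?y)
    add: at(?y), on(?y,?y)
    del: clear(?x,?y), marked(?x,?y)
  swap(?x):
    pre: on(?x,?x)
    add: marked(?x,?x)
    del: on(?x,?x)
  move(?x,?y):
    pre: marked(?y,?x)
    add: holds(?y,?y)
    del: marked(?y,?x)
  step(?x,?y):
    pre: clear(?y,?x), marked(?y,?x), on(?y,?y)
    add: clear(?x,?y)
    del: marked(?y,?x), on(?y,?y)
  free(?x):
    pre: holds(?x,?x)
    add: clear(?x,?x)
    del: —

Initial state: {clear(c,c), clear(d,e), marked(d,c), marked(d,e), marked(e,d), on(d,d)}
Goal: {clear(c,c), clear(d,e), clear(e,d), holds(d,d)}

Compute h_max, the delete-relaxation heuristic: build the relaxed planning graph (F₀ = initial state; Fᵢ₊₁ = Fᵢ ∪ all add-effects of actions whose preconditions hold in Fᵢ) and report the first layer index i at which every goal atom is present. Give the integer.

1

F0 = init (6 atoms)
F1 = F0 ∪ {at(e), clear(e,d), holds(d,d), holds(e,e), marked(d,d), on(e,e)}  (12 atoms)
goal ⊆ F1  ⇒  h_max = 1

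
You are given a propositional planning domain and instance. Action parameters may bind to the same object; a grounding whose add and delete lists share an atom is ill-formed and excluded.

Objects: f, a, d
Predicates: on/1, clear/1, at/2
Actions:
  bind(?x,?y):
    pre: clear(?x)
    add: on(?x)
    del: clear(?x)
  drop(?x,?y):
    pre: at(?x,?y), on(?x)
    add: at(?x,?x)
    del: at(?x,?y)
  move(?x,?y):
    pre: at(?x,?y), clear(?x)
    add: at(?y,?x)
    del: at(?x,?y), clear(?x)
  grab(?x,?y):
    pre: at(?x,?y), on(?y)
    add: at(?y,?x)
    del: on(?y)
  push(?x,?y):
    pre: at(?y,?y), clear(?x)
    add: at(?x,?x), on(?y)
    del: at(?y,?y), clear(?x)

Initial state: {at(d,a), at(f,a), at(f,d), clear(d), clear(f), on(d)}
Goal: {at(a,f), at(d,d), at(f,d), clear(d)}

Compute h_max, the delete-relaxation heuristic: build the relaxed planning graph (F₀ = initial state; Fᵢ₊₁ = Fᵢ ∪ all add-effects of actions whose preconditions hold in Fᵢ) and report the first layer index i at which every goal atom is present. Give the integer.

1

F0 = init (6 atoms)
F1 = F0 ∪ {at(a,d), at(a,f), at(d,d), at(d,f), on(f)}  (11 atoms)
goal ⊆ F1  ⇒  h_max = 1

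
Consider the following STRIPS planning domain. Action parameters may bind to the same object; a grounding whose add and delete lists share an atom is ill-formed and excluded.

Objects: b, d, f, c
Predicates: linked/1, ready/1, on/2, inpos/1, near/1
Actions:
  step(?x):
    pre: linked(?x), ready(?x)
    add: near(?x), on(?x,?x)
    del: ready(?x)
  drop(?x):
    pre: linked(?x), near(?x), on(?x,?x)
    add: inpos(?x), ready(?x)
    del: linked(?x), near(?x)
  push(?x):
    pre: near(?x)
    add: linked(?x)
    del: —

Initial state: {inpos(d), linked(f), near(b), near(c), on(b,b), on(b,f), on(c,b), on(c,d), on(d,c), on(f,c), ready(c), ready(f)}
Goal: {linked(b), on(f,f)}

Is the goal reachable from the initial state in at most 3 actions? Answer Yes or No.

1. step(f)  →  {inpos(d), linked(f), near(b), near(c), near(f), on(b,b), on(b,f), on(c,b), on(c,d), on(d,c), on(f,c), on(f,f), ready(c)}
2. push(b)  →  {inpos(d), linked(b), linked(f), near(b), near(c), near(f), on(b,b), on(b,f), on(c,b), on(c,d), on(d,c), on(f,c), on(f,f), ready(c)}
optimal plan length = 2; 2 ≤ 3

Yes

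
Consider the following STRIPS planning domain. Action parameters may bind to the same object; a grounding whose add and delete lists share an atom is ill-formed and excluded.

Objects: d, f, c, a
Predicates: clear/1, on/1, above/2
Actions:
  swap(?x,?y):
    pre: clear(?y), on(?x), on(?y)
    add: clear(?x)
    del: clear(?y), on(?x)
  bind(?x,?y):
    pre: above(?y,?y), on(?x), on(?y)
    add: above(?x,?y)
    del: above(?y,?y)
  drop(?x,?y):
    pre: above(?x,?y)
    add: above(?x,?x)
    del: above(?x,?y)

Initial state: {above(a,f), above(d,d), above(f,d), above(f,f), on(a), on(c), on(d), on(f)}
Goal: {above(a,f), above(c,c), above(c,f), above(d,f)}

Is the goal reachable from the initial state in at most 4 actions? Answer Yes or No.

No

1. bind(d,f)  →  {above(a,f), above(d,d), above(d,f), above(f,d), on(a), on(c), on(d), on(f)}
2. bind(c,d)  →  {above(a,f), above(c,d), above(d,f), above(f,d), on(a), on(c), on(d), on(f)}
3. drop(f,d)  →  {above(a,f), above(c,d), above(d,f), above(f,f), on(a), on(c), on(d), on(f)}
4. bind(c,f)  →  {above(a,f), above(c,d), above(c,f), above(d,f), on(a), on(c), on(d), on(f)}
5. drop(c,d)  →  {above(a,f), above(c,c), above(c,f), above(d,f), on(a), on(c), on(d), on(f)}
optimal plan length = 5; 5 > 4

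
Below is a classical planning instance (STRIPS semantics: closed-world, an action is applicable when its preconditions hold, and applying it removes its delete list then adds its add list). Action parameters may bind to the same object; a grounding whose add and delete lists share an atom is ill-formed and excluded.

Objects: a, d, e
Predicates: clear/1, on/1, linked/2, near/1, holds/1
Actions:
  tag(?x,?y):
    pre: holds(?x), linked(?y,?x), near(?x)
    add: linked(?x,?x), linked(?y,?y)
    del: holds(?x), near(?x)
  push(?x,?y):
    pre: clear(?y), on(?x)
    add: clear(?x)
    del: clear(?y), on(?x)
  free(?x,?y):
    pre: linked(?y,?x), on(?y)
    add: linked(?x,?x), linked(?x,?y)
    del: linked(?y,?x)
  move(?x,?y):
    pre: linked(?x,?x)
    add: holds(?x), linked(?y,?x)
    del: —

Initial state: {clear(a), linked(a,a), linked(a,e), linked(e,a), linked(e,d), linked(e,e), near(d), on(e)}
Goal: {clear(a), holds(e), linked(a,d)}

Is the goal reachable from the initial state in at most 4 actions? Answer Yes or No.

1. free(d,e)  →  {clear(a), linked(a,a), linked(a,e), linked(d,d), linked(d,e), linked(e,a), linked(e,e), near(d), on(e)}
2. move(d,a)  →  {clear(a), holds(d), linked(a,a), linked(a,d), linked(a,e), linked(d,d), linked(d,e), linked(e,a), linked(e,e), near(d), on(e)}
3. move(e,a)  →  {clear(a), holds(d), holds(e), linked(a,a), linked(a,d), linked(a,e), linked(d,d), linked(d,e), linked(e,a), linked(e,e), near(d), on(e)}
optimal plan length = 3; 3 ≤ 4

Yes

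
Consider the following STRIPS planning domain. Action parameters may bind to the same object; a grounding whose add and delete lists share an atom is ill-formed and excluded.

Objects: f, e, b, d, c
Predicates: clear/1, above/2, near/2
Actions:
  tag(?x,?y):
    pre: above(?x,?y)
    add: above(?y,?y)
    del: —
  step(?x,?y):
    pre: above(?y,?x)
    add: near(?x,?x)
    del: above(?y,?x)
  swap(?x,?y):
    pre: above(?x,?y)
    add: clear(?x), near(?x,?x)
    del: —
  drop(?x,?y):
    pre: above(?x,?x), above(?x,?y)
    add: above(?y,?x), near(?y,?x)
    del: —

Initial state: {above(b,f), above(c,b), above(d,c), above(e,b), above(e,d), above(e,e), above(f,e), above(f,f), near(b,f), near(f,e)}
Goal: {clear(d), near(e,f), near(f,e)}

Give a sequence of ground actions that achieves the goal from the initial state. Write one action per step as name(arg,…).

1. swap(d,c)  →  {above(b,f), above(c,b), above(d,c), above(e,b), above(e,d), above(e,e), above(f,e), above(f,f), clear(d), near(b,f), near(d,d), near(f,e)}
2. drop(f,e)  →  {above(b,f), above(c,b), above(d,c), above(e,b), above(e,d), above(e,e), above(e,f), above(f,e), above(f,f), clear(d), near(b,f), near(d,d), near(e,f), near(f,e)}

swap(d,c); drop(f,e)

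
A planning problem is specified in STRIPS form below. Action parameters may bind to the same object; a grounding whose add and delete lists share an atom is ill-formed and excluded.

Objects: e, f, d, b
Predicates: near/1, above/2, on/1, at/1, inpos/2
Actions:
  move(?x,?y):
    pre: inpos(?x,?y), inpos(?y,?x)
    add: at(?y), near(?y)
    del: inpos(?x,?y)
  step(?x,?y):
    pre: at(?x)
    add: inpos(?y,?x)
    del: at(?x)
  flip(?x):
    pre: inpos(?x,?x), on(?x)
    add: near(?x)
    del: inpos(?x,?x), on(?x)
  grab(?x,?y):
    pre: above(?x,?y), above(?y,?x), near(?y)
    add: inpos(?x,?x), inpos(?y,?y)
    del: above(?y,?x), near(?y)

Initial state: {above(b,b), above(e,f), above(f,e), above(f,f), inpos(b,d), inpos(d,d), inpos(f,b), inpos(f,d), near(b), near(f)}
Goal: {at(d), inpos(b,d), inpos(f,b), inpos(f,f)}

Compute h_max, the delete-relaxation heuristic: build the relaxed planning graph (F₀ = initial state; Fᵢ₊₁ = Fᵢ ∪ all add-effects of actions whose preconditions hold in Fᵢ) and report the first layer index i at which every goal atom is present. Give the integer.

1

F0 = init (10 atoms)
F1 = F0 ∪ {at(d), inpos(b,b), inpos(e,e), inpos(f,f), near(d)}  (15 atoms)
goal ⊆ F1  ⇒  h_max = 1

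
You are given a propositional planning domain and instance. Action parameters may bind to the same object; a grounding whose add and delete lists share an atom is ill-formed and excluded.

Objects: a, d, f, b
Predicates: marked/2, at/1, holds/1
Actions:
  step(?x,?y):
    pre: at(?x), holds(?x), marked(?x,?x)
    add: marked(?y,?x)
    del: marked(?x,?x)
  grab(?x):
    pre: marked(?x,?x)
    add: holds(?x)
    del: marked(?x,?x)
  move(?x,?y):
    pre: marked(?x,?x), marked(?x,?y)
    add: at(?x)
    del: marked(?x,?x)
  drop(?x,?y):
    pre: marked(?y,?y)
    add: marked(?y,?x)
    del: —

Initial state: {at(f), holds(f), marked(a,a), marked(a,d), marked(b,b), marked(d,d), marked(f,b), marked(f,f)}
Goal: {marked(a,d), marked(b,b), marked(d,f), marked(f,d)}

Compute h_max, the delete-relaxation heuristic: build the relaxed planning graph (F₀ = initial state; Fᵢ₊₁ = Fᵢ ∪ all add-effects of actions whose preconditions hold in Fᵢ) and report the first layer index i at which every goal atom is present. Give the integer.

F0 = init (8 atoms)
F1 = F0 ∪ {at(a), at(b), at(d), holds(a), holds(b), holds(d), marked(a,b), marked(a,f), marked(b,a), marked(b,d), marked(b,f), marked(d,a), marked(d,b), marked(d,f), marked(f,a), marked(f,d)}  (24 atoms)
goal ⊆ F1  ⇒  h_max = 1

1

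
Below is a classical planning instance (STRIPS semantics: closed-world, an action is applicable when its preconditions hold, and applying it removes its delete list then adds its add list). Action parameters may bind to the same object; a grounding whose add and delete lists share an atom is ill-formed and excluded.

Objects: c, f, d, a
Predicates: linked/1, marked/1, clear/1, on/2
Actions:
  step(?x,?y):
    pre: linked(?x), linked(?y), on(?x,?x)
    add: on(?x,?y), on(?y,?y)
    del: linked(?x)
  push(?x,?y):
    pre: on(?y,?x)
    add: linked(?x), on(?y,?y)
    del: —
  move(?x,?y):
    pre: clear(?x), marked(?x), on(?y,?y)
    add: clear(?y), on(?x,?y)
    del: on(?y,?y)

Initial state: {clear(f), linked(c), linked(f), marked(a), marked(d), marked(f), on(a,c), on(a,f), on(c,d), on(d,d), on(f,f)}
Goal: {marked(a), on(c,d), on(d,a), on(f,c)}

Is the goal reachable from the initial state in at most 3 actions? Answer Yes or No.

1. step(f,c)  →  {clear(f), linked(c), marked(a), marked(d), marked(f), on(a,c), on(a,f), on(c,c), on(c,d), on(d,d), on(f,c), on(f,f)}
2. push(c,a)  →  {clear(f), linked(c), marked(a), marked(d), marked(f), on(a,a), on(a,c), on(a,f), on(c,c), on(c,d), on(d,d), on(f,c), on(f,f)}
3. move(f,d)  →  {clear(d), clear(f), linked(c), marked(a), marked(d), marked(f), on(a,a), on(a,c), on(a,f), on(c,c), on(c,d), on(f,c), on(f,d), on(f,f)}
4. move(d,a)  →  {clear(a), clear(d), clear(f), linked(c), marked(a), marked(d), marked(f), on(a,c), on(a,f), on(c,c), on(c,d), on(d,a), on(f,c), on(f,d), on(f,f)}
optimal plan length = 4; 4 > 3

No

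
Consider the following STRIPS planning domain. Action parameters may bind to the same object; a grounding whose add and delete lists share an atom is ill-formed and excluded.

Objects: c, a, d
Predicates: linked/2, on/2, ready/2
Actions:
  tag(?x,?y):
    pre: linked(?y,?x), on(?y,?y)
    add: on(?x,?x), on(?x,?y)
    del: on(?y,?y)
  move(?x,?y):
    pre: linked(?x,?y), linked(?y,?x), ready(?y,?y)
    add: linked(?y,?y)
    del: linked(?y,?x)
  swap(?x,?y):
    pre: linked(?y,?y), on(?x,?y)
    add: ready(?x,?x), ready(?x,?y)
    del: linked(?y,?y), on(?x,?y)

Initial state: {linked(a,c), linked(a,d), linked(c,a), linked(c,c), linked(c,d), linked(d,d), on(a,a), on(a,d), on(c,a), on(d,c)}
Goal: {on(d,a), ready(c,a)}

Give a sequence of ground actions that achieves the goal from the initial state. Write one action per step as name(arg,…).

tag(d,a); swap(a,d); move(c,a); swap(c,a)

1. tag(d,a)  →  {linked(a,c), linked(a,d), linked(c,a), linked(c,c), linked(c,d), linked(d,d), on(a,d), on(c,a), on(d,a), on(d,c), on(d,d)}
2. swap(a,d)  →  {linked(a,c), linked(a,d), linked(c,a), linked(c,c), linked(c,d), on(c,a), on(d,a), on(d,c), on(d,d), ready(a,a), ready(a,d)}
3. move(c,a)  →  {linked(a,a), linked(a,d), linked(c,a), linked(c,c), linked(c,d), on(c,a), on(d,a), on(d,c), on(d,d), ready(a,a), ready(a,d)}
4. swap(c,a)  →  {linked(a,d), linked(c,a), linked(c,c), linked(c,d), on(d,a), on(d,c), on(d,d), ready(a,a), ready(a,d), ready(c,a), ready(c,c)}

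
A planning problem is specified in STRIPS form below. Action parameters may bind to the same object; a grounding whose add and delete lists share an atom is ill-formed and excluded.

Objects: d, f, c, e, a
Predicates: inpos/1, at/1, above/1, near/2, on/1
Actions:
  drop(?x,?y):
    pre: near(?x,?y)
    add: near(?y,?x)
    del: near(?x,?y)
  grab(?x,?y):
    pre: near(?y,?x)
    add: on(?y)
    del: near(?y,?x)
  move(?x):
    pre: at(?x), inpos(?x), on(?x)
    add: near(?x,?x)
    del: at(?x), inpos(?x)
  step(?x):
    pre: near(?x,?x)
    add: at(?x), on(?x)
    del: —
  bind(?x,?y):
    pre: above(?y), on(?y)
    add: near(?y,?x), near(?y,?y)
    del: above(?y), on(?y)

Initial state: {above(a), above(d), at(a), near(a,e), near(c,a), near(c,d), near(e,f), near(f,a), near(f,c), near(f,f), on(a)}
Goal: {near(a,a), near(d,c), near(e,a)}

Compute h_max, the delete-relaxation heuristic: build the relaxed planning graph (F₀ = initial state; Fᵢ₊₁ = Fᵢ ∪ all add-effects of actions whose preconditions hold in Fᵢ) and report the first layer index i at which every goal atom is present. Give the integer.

1

F0 = init (11 atoms)
F1 = F0 ∪ {at(f), near(a,a), near(a,c), near(a,d), near(a,f), near(c,f), near(d,c), near(e,a), near(f,e), on(c), on(e), on(f)}  (23 atoms)
goal ⊆ F1  ⇒  h_max = 1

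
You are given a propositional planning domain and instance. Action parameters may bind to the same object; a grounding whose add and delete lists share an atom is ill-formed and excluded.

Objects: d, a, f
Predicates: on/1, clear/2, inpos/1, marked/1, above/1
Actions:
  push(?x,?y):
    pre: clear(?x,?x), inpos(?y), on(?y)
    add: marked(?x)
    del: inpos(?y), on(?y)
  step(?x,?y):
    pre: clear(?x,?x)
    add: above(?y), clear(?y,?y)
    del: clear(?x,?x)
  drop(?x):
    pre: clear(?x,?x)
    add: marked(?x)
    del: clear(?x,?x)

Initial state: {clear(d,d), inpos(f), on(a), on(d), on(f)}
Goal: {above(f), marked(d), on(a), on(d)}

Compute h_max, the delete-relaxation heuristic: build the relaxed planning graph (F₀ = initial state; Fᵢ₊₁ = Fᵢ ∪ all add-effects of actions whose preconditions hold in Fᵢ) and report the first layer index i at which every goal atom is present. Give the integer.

F0 = init (5 atoms)
F1 = F0 ∪ {above(a), above(f), clear(a,a), clear(f,f), marked(d)}  (10 atoms)
goal ⊆ F1  ⇒  h_max = 1

1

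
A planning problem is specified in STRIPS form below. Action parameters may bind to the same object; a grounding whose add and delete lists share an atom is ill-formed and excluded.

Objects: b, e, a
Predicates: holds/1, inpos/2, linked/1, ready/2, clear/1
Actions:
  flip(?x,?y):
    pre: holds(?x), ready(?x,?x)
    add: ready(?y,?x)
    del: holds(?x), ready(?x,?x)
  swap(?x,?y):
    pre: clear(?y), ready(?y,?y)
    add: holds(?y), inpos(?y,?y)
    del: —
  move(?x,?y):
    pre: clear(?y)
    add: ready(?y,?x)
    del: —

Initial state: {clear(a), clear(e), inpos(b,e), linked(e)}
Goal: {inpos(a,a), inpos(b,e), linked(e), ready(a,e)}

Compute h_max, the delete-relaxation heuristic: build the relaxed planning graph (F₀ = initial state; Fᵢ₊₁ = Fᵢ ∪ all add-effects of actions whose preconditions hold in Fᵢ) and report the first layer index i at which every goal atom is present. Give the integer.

F0 = init (4 atoms)
F1 = F0 ∪ {ready(a,a), ready(a,b), ready(a,e), ready(e,a), ready(e,b), ready(e,e)}  (10 atoms)
F2 = F1 ∪ {holds(a), holds(e), inpos(a,a), inpos(e,e)}  (14 atoms)
goal ⊆ F2  ⇒  h_max = 2

2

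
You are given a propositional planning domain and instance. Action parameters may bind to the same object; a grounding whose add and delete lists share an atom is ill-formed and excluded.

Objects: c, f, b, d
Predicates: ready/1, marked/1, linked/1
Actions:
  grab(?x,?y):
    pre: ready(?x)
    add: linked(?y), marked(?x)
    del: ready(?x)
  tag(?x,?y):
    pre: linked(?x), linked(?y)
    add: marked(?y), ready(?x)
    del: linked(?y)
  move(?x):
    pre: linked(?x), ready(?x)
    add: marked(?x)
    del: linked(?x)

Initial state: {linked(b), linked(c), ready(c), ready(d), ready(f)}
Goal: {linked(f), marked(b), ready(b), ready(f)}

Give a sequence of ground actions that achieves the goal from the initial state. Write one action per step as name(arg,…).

grab(c,f); tag(b,b)

1. grab(c,f)  →  {linked(b), linked(c), linked(f), marked(c), ready(d), ready(f)}
2. tag(b,b)  →  {linked(c), linked(f), marked(b), marked(c), ready(b), ready(d), ready(f)}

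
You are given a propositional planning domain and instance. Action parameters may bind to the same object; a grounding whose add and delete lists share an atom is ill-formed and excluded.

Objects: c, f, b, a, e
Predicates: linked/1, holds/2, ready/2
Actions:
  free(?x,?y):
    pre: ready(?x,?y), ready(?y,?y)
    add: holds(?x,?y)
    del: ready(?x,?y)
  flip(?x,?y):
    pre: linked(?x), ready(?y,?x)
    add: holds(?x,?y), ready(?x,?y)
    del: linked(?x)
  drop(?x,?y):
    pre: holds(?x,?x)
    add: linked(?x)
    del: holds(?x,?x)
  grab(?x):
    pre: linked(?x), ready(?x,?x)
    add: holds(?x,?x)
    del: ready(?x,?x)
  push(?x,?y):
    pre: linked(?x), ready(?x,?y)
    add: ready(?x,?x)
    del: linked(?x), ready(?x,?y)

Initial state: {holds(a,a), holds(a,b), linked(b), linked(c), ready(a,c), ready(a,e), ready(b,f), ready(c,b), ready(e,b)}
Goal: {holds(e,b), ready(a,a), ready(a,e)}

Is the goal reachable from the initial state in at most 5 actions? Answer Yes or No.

1. drop(a,c)  →  {holds(a,b), linked(a), linked(b), linked(c), ready(a,c), ready(a,e), ready(b,f), ready(c,b), ready(e,b)}
2. push(b,f)  →  {holds(a,b), linked(a), linked(c), ready(a,c), ready(a,e), ready(b,b), ready(c,b), ready(e,b)}
3. free(e,b)  →  {holds(a,b), holds(e,b), linked(a), linked(c), ready(a,c), ready(a,e), ready(b,b), ready(c,b)}
4. push(a,c)  →  {holds(a,b), holds(e,b), linked(c), ready(a,a), ready(a,e), ready(b,b), ready(c,b)}
optimal plan length = 4; 4 ≤ 5

Yes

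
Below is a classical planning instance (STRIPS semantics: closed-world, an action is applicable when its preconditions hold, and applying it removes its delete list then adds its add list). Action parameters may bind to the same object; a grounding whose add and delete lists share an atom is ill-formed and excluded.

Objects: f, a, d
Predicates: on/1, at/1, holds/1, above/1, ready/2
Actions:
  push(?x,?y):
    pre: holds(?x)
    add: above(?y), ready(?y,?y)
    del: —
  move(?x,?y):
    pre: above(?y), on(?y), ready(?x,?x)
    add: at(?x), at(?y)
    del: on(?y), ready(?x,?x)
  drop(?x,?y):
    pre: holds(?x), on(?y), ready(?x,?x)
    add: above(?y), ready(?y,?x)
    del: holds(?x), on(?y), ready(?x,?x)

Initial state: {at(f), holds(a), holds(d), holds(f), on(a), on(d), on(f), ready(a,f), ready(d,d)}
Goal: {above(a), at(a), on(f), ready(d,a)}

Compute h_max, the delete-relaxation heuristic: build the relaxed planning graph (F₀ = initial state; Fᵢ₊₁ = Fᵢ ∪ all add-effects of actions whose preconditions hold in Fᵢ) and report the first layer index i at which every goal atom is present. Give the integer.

2

F0 = init (9 atoms)
F1 = F0 ∪ {above(a), above(d), above(f), ready(a,a), ready(a,d), ready(f,d), ready(f,f)}  (16 atoms)
F2 = F1 ∪ {at(a), at(d), ready(d,a), ready(d,f), ready(f,a)}  (21 atoms)
goal ⊆ F2  ⇒  h_max = 2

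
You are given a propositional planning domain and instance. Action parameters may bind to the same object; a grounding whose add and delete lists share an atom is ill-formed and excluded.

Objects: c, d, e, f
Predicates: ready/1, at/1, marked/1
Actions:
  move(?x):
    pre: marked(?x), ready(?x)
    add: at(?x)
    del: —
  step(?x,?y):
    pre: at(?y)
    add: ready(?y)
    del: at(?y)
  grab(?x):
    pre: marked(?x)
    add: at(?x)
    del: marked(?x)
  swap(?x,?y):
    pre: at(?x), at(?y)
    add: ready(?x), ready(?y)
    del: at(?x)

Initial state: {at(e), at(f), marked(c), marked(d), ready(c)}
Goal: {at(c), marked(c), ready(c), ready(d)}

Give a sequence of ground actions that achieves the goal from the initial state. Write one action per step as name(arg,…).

1. move(c)  →  {at(c), at(e), at(f), marked(c), marked(d), ready(c)}
2. grab(d)  →  {at(c), at(d), at(e), at(f), marked(c), ready(c)}
3. step(c,d)  →  {at(c), at(e), at(f), marked(c), ready(c), ready(d)}

move(c); grab(d); step(c,d)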